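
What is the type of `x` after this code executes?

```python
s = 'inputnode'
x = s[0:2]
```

Slicing a str returns str

str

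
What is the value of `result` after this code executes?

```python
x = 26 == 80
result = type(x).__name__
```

x is bool; result = 'bool'

'bool'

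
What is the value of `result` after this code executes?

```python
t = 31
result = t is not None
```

t = 31; result = True

True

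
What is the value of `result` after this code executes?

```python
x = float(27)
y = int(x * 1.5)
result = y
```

x = 27.0; y = 40; result = 40

40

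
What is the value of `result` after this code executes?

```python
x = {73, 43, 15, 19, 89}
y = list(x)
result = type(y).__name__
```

x is set; y is list; result = 'list'

'list'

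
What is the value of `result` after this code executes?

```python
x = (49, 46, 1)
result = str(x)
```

x = (49, 46, 1); result = '(49, 46, 1)'

'(49, 46, 1)'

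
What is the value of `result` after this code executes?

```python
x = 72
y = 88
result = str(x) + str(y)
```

x = 72; y = 88; result = '7288'

'7288'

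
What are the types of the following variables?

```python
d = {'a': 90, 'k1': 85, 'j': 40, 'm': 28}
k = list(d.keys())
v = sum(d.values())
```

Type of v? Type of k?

sum of ints is int; list() converts to list

int, list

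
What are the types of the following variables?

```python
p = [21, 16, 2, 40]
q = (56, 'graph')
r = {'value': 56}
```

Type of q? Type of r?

q is assigned a tuple (parenthesized, comma-separated values); r is assigned a dict literal ({key: value})

tuple, dict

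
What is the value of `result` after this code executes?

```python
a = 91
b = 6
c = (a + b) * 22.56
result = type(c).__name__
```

a is int; b is int; c is float; result = 'float'

'float'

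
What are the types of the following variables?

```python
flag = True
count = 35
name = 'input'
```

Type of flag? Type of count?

flag is assigned the constant True, which has type bool; count is assigned a bare integer (no decimal point), so it is an int

bool, int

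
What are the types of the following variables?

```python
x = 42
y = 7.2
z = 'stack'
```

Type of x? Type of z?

x is assigned a bare integer (no decimal point), so it is an int; z is assigned a quoted string literal, so it is a str

int, str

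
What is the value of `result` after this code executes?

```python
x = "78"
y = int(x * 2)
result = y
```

x = '78'; y = 7878; result = 7878

7878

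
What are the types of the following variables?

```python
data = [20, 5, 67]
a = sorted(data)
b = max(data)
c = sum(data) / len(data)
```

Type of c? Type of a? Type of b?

int / int = float; sorted() returns list; max of ints returns int

float, list, int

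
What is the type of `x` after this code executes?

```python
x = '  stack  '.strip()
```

str.strip() returns str

str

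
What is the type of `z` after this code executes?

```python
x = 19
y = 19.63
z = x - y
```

int - float = float

float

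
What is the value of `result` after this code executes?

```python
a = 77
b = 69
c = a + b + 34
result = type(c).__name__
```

a is int; b is int; c is int; result = 'int'

'int'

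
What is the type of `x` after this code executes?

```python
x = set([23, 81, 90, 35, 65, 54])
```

set() constructor returns set

set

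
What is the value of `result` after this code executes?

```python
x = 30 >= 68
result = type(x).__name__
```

x is bool; result = 'bool'

'bool'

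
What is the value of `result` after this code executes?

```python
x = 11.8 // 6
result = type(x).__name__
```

x is float; result = 'float'

'float'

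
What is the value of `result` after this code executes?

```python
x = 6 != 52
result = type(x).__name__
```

x is bool; result = 'bool'

'bool'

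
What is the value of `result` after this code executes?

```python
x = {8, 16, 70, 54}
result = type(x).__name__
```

x is set; result = 'set'

'set'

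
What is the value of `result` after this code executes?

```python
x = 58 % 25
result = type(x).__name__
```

x is int; result = 'int'

'int'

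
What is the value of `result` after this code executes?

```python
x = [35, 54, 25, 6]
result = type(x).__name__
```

x is list; result = 'list'

'list'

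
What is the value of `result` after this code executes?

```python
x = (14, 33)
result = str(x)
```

x = (14, 33); result = '(14, 33)'

'(14, 33)'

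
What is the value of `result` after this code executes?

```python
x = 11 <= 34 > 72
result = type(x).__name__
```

x is bool; result = 'bool'

'bool'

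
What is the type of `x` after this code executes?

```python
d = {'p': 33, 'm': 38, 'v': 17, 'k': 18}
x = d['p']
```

Accessing dict[str, int] with str key returns int

int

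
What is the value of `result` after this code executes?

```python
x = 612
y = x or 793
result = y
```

x = 612; y = 612; result = 612

612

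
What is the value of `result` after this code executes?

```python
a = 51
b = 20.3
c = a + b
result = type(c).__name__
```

a is int; b is float; c is float; result = 'float'

'float'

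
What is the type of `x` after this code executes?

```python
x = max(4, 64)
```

max() of ints returns int

int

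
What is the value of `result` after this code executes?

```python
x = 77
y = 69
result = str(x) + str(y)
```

x = 77; y = 69; result = '7769'

'7769'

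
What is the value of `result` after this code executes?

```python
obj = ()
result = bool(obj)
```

obj = (); result = False

False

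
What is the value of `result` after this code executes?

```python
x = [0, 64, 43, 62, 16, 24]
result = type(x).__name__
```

x is list; result = 'list'

'list'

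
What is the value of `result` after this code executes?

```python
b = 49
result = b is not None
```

b = 49; result = True

True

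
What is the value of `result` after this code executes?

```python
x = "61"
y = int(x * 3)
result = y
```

x = '61'; y = 616161; result = 616161

616161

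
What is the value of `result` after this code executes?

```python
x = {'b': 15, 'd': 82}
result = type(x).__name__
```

x is dict; result = 'dict'

'dict'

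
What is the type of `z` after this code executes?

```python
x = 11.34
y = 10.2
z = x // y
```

float // float = float

float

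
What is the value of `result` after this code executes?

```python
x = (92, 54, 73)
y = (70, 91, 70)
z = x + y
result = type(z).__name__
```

x is tuple; y is tuple; z is tuple; result = 'tuple'

'tuple'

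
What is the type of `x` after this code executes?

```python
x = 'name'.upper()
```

str.upper() returns str

str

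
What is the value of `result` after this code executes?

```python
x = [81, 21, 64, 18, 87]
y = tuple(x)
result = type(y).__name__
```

x is list; y is tuple; result = 'tuple'

'tuple'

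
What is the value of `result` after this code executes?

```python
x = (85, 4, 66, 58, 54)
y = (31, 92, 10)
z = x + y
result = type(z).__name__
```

x is tuple; y is tuple; z is tuple; result = 'tuple'

'tuple'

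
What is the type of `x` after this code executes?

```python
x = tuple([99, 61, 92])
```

tuple() constructor returns tuple

tuple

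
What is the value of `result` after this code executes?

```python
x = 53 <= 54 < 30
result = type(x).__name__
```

x is bool; result = 'bool'

'bool'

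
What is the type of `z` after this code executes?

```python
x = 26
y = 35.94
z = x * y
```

int * float = float

float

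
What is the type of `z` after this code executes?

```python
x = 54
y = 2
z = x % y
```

int % int = int

int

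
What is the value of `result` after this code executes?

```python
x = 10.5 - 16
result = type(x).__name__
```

x is float; result = 'float'

'float'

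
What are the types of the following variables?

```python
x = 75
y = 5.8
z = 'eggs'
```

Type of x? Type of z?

x is assigned a bare integer (no decimal point), so it is an int; z is assigned a quoted string literal, so it is a str

int, str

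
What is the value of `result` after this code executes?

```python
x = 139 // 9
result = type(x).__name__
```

x is int; result = 'int'

'int'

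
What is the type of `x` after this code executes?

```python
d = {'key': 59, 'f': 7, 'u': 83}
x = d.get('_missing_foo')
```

dict.get() returns None when key not found

NoneType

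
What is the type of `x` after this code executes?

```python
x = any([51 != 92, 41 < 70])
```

any() returns bool

bool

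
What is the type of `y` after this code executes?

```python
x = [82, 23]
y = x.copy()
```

list.copy() returns list

list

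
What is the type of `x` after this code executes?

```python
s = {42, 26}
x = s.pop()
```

Popping from set[int] returns int

int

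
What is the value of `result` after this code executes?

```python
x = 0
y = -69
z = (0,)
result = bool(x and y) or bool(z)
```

x = 0; y = -69; z = (0,); result = True

True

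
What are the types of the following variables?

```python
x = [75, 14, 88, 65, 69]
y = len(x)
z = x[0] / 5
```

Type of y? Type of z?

len() returns int; int / int = float

int, float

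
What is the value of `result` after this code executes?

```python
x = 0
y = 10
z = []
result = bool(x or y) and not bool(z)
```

x = 0; y = 10; z = []; result = True

True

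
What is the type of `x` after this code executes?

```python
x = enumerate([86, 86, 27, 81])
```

enumerate() returns an enumerate object

enumerate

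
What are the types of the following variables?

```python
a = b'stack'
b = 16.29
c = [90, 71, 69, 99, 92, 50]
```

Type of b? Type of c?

b is assigned a number with a decimal point, so it is a float; c is assigned a list literal (square brackets)

float, list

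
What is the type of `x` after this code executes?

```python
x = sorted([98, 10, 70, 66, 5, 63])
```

sorted() always returns list

list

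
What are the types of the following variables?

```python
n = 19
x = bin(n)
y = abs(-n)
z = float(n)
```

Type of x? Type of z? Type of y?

bin() returns str; float() returns float; abs() of int returns int

str, float, int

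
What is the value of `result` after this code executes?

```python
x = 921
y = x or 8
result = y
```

x = 921; y = 921; result = 921

921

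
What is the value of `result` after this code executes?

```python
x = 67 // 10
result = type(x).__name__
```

x is int; result = 'int'

'int'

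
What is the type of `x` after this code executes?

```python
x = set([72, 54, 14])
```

set() constructor returns set

set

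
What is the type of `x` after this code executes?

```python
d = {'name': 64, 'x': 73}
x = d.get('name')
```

dict.get() returns value type when found

int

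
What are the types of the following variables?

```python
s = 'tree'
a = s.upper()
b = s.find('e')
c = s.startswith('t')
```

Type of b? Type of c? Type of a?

find() returns int; startswith() returns bool; upper() returns str

int, bool, str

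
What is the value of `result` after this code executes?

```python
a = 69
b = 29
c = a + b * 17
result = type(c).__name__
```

a is int; b is int; c is int; result = 'int'

'int'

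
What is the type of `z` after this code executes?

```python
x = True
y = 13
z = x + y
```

bool + int = int (bool is subclass of int)

int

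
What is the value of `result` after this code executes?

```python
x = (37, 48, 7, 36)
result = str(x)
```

x = (37, 48, 7, 36); result = '(37, 48, 7, 36)'

'(37, 48, 7, 36)'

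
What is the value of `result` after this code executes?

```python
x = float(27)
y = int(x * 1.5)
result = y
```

x = 27.0; y = 40; result = 40

40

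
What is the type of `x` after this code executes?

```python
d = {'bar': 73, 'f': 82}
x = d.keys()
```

.keys() returns dict_keys view

dict_keys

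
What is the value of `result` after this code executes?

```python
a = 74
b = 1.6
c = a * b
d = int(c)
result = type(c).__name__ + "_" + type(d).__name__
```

a is int; b is float; c is float; d is int; result = 'float_int'

'float_int'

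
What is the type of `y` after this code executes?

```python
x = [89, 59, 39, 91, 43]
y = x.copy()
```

list.copy() returns list

list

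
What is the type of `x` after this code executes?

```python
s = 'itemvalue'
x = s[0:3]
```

Slicing a str returns str

str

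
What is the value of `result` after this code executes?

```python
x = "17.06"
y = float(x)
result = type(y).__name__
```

x is str; y is float; result = 'float'

'float'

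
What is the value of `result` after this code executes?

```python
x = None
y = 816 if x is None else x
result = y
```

x = None; y = 816; result = 816

816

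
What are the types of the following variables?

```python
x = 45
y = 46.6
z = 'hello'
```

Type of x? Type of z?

x is assigned a bare integer (no decimal point), so it is an int; z is assigned a quoted string literal, so it is a str

int, str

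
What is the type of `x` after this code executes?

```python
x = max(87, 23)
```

max() of ints returns int

int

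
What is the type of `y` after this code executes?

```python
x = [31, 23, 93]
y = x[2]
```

Indexing list[int] returns int

int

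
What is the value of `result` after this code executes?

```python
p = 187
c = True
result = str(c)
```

p = 187; c = True; result = 'True'

'True'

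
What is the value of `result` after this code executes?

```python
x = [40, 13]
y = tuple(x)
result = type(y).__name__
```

x is list; y is tuple; result = 'tuple'

'tuple'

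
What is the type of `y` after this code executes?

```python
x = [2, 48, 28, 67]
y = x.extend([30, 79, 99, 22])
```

list.extend() returns None

NoneType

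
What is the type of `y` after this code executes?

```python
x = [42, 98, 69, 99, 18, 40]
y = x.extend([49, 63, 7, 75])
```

list.extend() returns None

NoneType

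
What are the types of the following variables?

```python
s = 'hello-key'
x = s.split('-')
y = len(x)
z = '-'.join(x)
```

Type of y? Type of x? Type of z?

len() returns int; str.split() returns list; str.join() returns str

int, list, str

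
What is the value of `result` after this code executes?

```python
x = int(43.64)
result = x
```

x = 43; result = 43

43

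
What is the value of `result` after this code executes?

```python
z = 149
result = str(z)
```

z = 149; result = '149'

'149'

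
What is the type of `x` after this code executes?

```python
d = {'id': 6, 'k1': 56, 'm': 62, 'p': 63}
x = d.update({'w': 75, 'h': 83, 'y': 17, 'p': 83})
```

dict.update() returns None

NoneType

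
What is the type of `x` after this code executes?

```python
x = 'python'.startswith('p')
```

str.startswith() returns bool

bool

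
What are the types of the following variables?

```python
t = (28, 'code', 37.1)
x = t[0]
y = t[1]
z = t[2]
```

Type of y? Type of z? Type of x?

tuple[1] is str; tuple[2] is float; tuple[0] is int

str, float, int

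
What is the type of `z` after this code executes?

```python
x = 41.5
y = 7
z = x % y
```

float % int = float

float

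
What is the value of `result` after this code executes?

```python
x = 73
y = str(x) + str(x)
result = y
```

x = 73; y = '7373'; result = '7373'

'7373'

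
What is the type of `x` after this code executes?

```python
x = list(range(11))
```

list(range()) returns list

list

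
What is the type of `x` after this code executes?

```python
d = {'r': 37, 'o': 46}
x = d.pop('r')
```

dict.pop() returns the value

int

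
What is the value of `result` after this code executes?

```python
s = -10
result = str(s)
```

s = -10; result = '-10'

'-10'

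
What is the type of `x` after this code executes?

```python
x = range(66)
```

range() returns a range object

range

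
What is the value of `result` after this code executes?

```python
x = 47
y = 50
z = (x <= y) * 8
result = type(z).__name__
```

x is int; y is int; z is int; result = 'int'

'int'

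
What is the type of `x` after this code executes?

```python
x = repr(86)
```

repr() returns str

str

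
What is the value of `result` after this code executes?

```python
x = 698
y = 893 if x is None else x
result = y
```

x = 698; y = 698; result = 698

698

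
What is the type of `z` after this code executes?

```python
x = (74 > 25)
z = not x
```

'not' returns bool

bool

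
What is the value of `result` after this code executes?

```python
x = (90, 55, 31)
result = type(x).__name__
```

x is tuple; result = 'tuple'

'tuple'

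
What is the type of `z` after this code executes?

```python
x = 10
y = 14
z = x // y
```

int // int = int

int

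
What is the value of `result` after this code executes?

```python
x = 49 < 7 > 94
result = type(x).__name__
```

x is bool; result = 'bool'

'bool'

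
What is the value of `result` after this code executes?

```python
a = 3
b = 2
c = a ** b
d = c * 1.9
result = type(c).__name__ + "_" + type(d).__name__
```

a is int; b is int; c is int; d is float; result = 'int_float'

'int_float'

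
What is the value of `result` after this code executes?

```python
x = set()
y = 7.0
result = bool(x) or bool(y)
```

x = set(); y = 7.0; result = True

True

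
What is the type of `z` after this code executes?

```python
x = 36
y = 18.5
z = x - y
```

int - float = float

float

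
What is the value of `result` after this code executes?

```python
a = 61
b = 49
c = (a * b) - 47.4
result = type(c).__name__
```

a is int; b is int; c is float; result = 'float'

'float'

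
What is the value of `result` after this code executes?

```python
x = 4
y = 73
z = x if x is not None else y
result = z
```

x = 4; y = 73; z = 4; result = 4

4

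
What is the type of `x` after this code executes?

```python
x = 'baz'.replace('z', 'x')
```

str.replace() returns str

str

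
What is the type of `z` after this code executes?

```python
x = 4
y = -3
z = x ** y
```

int ** negative = float

float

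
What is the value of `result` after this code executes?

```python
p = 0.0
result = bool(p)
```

p = 0.0; result = False

False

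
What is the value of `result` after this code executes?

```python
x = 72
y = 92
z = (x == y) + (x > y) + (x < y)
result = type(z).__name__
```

x is int; y is int; z is int; result = 'int'

'int'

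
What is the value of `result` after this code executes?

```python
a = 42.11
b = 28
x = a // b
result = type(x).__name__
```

a is float; b is int; x is float; result = 'float'

'float'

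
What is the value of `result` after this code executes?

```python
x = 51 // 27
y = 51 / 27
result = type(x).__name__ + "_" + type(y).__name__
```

x is int; y is float; result = 'int_float'

'int_float'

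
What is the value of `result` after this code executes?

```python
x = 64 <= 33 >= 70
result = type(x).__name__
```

x is bool; result = 'bool'

'bool'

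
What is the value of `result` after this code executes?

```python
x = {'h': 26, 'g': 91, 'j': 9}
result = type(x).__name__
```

x is dict; result = 'dict'

'dict'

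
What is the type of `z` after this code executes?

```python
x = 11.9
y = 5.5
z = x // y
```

float // float = float

float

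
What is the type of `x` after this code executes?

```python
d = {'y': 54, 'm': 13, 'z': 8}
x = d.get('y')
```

dict.get() returns value type when found

int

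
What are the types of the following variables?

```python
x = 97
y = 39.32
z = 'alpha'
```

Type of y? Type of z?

y is assigned a number with a decimal point, so it is a float; z is assigned a quoted string literal, so it is a str

float, str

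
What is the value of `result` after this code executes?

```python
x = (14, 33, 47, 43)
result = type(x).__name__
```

x is tuple; result = 'tuple'

'tuple'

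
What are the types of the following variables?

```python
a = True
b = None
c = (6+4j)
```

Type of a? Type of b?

a is assigned the constant True, which has type bool; b is assigned None, whose type is NoneType

bool, NoneType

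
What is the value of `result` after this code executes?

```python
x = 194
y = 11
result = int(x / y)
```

x = 194; y = 11; result = 17

17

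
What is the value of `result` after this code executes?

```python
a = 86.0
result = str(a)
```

a = 86.0; result = '86.0'

'86.0'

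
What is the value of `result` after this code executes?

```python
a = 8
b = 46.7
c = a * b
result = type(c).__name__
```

a is int; b is float; c is float; result = 'float'

'float'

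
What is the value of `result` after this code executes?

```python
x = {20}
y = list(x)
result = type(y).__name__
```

x is set; y is list; result = 'list'

'list'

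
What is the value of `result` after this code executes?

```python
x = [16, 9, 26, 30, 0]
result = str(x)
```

x = [16, 9, 26, 30, 0]; result = '[16, 9, 26, 30, 0]'

'[16, 9, 26, 30, 0]'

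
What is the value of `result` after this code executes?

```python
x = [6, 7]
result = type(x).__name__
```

x is list; result = 'list'

'list'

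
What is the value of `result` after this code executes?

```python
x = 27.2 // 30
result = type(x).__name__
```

x is float; result = 'float'

'float'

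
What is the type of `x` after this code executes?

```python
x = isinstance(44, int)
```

isinstance() returns bool

bool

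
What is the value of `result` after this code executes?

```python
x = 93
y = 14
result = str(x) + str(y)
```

x = 93; y = 14; result = '9314'

'9314'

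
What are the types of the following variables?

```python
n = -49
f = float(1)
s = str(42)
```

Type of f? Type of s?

f is assigned the result of calling float(), which returns a float; s is assigned the result of calling str(), which returns a str

float, str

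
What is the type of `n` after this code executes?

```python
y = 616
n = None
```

None has type NoneType

NoneType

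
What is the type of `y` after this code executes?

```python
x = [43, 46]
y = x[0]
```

Indexing list[int] returns int

int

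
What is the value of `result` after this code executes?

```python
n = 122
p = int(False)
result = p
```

n = 122; p = 0; result = 0

0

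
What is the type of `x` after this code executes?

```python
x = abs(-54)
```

abs() of int returns int

int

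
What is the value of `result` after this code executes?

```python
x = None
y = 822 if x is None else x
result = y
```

x = None; y = 822; result = 822

822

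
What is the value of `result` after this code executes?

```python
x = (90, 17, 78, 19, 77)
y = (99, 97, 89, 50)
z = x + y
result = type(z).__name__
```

x is tuple; y is tuple; z is tuple; result = 'tuple'

'tuple'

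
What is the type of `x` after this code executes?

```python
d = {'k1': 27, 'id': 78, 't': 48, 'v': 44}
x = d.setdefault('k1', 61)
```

dict.setdefault() returns the (existing or default) value

int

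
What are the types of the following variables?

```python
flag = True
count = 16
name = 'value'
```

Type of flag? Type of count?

flag is assigned the constant True, which has type bool; count is assigned a bare integer (no decimal point), so it is an int

bool, int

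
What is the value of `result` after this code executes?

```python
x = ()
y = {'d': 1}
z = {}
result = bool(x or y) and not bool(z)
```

x = (); y = {'d': 1}; z = {}; result = True

True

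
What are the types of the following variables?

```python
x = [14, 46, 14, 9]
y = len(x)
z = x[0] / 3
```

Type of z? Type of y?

int / int = float; len() returns int

float, int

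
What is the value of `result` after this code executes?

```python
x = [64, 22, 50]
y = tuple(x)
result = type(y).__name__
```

x is list; y is tuple; result = 'tuple'

'tuple'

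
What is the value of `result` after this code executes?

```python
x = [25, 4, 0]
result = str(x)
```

x = [25, 4, 0]; result = '[25, 4, 0]'

'[25, 4, 0]'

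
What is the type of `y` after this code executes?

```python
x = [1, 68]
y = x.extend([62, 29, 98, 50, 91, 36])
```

list.extend() returns None

NoneType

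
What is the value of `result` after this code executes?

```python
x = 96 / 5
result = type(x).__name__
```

x is float; result = 'float'

'float'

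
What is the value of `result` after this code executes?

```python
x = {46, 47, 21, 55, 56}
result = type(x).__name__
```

x is set; result = 'set'

'set'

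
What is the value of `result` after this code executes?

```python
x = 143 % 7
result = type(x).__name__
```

x is int; result = 'int'

'int'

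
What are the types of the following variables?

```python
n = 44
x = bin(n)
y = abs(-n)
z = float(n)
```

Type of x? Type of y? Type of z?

bin() returns str; abs() of int returns int; float() returns float

str, int, float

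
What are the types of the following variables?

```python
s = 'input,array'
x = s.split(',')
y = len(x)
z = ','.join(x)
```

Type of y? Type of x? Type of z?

len() returns int; str.split() returns list; str.join() returns str

int, list, str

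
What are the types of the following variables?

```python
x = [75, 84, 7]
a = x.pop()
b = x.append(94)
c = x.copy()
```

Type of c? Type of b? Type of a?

copy() returns list; append() returns None; pop() returns element

list, NoneType, int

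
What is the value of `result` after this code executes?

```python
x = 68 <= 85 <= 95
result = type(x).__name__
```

x is bool; result = 'bool'

'bool'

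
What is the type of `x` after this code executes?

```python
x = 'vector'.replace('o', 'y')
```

str.replace() returns str

str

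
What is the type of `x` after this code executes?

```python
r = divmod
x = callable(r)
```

callable() returns bool

bool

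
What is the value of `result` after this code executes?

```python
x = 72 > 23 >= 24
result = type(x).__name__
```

x is bool; result = 'bool'

'bool'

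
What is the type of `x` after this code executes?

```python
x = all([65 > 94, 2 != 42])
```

all() returns bool

bool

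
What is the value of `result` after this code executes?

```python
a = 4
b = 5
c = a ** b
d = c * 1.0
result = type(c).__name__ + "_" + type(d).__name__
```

a is int; b is int; c is int; d is float; result = 'int_float'

'int_float'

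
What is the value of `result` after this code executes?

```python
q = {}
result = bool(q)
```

q = {}; result = False

False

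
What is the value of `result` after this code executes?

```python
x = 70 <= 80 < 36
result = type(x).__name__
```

x is bool; result = 'bool'

'bool'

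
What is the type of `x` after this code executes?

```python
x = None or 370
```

'or' with None returns the other truthy value

int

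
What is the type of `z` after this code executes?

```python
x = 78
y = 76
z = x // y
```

int // int = int

int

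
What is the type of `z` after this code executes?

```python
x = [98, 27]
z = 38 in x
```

'in' operator returns bool

bool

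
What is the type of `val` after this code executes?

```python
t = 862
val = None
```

None has type NoneType

NoneType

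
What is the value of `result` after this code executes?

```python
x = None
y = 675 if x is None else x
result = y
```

x = None; y = 675; result = 675

675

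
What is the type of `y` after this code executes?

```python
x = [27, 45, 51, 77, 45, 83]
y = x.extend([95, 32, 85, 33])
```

list.extend() returns None

NoneType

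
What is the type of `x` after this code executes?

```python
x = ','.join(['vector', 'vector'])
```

str.join() returns str

str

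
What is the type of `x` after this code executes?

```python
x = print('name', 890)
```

print() returns None

NoneType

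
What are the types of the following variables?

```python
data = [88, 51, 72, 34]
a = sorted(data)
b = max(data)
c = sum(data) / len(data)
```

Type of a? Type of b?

sorted() returns list; max of ints returns int

list, int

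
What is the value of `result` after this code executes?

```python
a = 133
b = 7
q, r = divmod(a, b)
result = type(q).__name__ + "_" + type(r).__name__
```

a is int; b is int; q is int; r is int; result = 'int_int'

'int_int'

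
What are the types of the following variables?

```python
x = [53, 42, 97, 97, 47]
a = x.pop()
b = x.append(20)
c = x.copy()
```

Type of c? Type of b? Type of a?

copy() returns list; append() returns None; pop() returns element

list, NoneType, int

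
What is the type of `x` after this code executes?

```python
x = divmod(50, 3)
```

divmod() returns tuple of (quotient, remainder)

tuple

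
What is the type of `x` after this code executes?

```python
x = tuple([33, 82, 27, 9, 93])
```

tuple() constructor returns tuple

tuple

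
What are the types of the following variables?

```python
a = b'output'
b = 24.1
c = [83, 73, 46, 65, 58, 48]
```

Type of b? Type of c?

b is assigned a number with a decimal point, so it is a float; c is assigned a list literal (square brackets)

float, list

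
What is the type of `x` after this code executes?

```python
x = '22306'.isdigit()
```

str.isdigit() returns bool

bool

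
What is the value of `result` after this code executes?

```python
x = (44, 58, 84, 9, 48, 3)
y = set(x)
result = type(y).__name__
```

x is tuple; y is set; result = 'set'

'set'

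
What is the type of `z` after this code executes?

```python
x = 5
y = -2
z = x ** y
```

int ** negative = float

float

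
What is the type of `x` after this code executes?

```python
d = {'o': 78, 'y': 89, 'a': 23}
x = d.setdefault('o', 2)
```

dict.setdefault() returns the (existing or default) value

int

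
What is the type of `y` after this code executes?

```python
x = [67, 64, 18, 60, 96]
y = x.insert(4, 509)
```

list.insert() returns None

NoneType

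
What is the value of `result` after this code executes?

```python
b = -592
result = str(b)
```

b = -592; result = '-592'

'-592'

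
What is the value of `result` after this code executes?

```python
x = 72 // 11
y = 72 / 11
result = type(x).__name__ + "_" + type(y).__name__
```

x is int; y is float; result = 'int_float'

'int_float'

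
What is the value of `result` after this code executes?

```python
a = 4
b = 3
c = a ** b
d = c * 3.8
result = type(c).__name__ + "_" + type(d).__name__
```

a is int; b is int; c is int; d is float; result = 'int_float'

'int_float'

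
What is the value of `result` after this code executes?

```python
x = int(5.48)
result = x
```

x = 5; result = 5

5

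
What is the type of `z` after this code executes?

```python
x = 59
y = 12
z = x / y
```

int / int = float

float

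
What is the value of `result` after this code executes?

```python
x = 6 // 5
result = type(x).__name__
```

x is int; result = 'int'

'int'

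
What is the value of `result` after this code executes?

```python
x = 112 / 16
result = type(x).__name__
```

x is float; result = 'float'

'float'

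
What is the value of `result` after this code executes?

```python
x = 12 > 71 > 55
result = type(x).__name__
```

x is bool; result = 'bool'

'bool'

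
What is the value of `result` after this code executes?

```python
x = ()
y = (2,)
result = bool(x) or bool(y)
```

x = (); y = (2,); result = True

True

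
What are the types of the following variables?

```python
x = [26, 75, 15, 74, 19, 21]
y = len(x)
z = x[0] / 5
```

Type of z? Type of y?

int / int = float; len() returns int

float, int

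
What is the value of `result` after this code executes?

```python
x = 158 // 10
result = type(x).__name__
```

x is int; result = 'int'

'int'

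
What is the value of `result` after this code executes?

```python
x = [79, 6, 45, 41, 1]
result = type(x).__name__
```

x is list; result = 'list'

'list'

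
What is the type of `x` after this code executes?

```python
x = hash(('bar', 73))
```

hash() returns int

int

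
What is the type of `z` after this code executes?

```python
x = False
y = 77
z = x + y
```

bool + int = int (bool is subclass of int)

int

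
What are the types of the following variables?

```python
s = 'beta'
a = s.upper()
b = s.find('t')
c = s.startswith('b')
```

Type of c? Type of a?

startswith() returns bool; upper() returns str

bool, str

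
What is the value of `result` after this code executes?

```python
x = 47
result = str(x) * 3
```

x = 47; result = '474747'

'474747'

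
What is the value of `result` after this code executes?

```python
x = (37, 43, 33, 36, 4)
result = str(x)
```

x = (37, 43, 33, 36, 4); result = '(37, 43, 33, 36, 4)'

'(37, 43, 33, 36, 4)'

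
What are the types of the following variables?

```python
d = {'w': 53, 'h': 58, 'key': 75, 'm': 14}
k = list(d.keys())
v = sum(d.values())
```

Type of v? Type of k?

sum of ints is int; list() converts to list

int, list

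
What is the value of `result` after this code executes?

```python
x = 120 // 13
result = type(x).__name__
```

x is int; result = 'int'

'int'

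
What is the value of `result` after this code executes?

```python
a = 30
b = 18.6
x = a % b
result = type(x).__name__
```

a is int; b is float; x is float; result = 'float'

'float'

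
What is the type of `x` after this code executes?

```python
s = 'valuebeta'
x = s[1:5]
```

Slicing a str returns str

str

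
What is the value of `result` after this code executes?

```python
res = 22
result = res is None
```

res = 22; result = False

False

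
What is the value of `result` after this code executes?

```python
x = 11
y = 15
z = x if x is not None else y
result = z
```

x = 11; y = 15; z = 11; result = 11

11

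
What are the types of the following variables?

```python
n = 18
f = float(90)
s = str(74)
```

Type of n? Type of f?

n is assigned a bare integer (no decimal point), so it is an int; f is assigned the result of calling float(), which returns a float

int, float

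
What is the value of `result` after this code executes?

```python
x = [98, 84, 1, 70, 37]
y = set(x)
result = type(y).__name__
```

x is list; y is set; result = 'set'

'set'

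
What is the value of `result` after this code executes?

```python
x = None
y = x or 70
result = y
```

x = None; y = 70; result = 70

70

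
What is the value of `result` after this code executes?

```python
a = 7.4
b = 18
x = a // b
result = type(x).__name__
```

a is float; b is int; x is float; result = 'float'

'float'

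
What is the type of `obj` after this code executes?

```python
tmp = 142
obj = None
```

None has type NoneType

NoneType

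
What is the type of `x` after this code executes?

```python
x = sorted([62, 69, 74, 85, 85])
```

sorted() always returns list

list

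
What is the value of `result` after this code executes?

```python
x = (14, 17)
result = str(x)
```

x = (14, 17); result = '(14, 17)'

'(14, 17)'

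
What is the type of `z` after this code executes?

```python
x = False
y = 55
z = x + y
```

bool + int = int (bool is subclass of int)

int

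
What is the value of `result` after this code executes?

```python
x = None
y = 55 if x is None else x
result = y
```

x = None; y = 55; result = 55

55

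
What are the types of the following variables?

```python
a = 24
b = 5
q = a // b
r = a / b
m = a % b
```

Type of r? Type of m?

/ returns float; % of ints returns int

float, int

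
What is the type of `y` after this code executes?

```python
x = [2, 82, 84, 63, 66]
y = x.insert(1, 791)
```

list.insert() returns None

NoneType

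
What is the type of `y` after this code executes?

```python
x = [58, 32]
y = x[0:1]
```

Slicing a list returns a list

list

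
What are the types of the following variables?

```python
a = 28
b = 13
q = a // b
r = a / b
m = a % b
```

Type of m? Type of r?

% of ints returns int; / returns float

int, float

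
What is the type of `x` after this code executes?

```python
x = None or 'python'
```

'or' with None returns the other truthy value (str)

str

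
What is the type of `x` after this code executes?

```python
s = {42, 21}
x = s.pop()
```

Popping from set[int] returns int

int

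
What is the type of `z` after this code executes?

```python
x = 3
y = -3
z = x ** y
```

int ** negative = float

float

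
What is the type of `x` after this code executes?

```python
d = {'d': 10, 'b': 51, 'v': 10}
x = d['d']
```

Accessing dict[str, int] with str key returns int

int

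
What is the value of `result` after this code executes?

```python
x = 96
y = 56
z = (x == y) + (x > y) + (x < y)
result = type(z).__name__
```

x is int; y is int; z is int; result = 'int'

'int'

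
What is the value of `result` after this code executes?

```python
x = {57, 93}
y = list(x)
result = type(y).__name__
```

x is set; y is list; result = 'list'

'list'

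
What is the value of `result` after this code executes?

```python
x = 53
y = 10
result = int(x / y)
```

x = 53; y = 10; result = 5

5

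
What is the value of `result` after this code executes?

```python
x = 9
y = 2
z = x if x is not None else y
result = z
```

x = 9; y = 2; z = 9; result = 9

9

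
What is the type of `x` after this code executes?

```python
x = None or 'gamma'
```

'or' with None returns the other truthy value (str)

str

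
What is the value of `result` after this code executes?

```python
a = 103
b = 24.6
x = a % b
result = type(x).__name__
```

a is int; b is float; x is float; result = 'float'

'float'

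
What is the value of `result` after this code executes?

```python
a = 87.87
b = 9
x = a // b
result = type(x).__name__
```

a is float; b is int; x is float; result = 'float'

'float'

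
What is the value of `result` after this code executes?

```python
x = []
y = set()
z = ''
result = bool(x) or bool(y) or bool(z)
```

x = []; y = set(); z = ''; result = False

False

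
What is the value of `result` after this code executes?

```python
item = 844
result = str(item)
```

item = 844; result = '844'

'844'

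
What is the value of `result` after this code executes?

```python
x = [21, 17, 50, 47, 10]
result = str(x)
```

x = [21, 17, 50, 47, 10]; result = '[21, 17, 50, 47, 10]'

'[21, 17, 50, 47, 10]'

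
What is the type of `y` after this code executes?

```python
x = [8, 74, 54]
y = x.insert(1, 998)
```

list.insert() returns None

NoneType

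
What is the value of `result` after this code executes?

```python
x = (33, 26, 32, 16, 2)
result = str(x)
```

x = (33, 26, 32, 16, 2); result = '(33, 26, 32, 16, 2)'

'(33, 26, 32, 16, 2)'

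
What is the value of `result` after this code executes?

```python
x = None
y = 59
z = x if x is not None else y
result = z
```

x = None; y = 59; z = 59; result = 59

59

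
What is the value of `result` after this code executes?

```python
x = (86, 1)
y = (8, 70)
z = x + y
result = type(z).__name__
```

x is tuple; y is tuple; z is tuple; result = 'tuple'

'tuple'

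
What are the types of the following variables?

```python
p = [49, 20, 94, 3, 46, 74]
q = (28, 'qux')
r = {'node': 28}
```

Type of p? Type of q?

p is assigned a list literal (square brackets); q is assigned a tuple (parenthesized, comma-separated values)

list, tuple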